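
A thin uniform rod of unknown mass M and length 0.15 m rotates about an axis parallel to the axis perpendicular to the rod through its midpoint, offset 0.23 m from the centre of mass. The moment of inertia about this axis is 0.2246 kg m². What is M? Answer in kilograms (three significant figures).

4.10

I = I_cm + Md² = (1/12)ML² + Md² = M·[0.0833333·(0.15)² + (0.23)²] = M·0.054775.
So M = 0.2246 / 0.054775 = 4.1004 kg.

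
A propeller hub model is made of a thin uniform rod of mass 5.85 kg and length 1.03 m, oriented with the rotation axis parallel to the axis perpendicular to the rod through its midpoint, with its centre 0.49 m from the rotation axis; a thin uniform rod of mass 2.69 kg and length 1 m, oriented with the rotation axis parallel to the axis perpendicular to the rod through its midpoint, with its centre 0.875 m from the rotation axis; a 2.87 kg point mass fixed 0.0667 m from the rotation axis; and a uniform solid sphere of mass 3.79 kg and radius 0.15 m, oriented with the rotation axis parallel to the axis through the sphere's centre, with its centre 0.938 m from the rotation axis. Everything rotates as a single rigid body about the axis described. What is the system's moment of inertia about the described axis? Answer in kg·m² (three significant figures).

7.59

Thin rod: I_cm = (1/12)ML² = (1/12)(5.85)(1.03)² = 0.51719 kg·m²; centre at d = 0.49 m, so I = I_cm + Md² gives I = 0.51719 + (5.85)(0.49)² = 1.9218 kg·m².
Thin rod: I_cm = (1/12)ML² = (1/12)(2.69)(1)² = 0.22417 kg·m²; centre at d = 0.875 m, so I = I_cm + Md² gives I = 0.22417 + (2.69)(0.875)² = 2.2837 kg·m².
Point mass: I_cm = 0; centre at d = 0.0667 m, so I = I_cm + Md² gives I = 0 + (2.87)(0.0667)² = 0.012768 kg·m².
Solid sphere: I_cm = (2/5)MR² = (2/5)(3.79)(0.15)² = 0.03411 kg·m²; centre at d = 0.938 m, so I = I_cm + Md² gives I = 0.03411 + (3.79)(0.938)² = 3.3687 kg·m².
Total I = 1.9218 + 2.2837 + 0.012768 + 3.3687 = 7.587 kg·m².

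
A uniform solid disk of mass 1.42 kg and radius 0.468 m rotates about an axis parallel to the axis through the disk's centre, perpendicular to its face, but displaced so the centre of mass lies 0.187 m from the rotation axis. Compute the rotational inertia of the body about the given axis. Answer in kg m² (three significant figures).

I_cm = (1/2)MR² = (1/2)(1.42)(0.468)² = 0.15551 kg m²; centre at d = 0.187 m, so the parallel axis theorem gives I = 0.15551 + (1.42)(0.187)² = 0.20516 kg m².

0.205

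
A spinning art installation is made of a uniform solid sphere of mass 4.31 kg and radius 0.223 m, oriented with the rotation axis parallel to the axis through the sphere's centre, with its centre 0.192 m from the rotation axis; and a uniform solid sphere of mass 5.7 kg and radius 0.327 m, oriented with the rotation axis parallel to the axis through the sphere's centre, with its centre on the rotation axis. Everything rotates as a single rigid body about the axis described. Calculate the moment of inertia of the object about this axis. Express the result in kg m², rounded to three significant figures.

0.488

Solid sphere: I_cm = (2/5)MR² = (2/5)(4.31)(0.223)² = 0.085733 kg m²; centre at d = 0.192 m, so I = I_cm + Md² gives I = 0.085733 + (4.31)(0.192)² = 0.24462 kg m².
Solid sphere: I_cm = (2/5)MR² = (2/5)(5.7)(0.327)² = 0.2438 kg m²; axis through the centre, so I = 0.2438 kg m².
Total I = 0.24462 + 0.2438 = 0.48841 kg m².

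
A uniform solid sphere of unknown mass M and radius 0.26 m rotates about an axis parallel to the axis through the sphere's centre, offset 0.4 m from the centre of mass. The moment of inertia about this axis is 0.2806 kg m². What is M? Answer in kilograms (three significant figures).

I = I_cm + Md² = (2/5)MR² + Md² = M·[0.4·(0.26)² + (0.4)²] = M·0.18704.
So M = 0.2806 / 0.18704 = 1.5002 kg.

1.50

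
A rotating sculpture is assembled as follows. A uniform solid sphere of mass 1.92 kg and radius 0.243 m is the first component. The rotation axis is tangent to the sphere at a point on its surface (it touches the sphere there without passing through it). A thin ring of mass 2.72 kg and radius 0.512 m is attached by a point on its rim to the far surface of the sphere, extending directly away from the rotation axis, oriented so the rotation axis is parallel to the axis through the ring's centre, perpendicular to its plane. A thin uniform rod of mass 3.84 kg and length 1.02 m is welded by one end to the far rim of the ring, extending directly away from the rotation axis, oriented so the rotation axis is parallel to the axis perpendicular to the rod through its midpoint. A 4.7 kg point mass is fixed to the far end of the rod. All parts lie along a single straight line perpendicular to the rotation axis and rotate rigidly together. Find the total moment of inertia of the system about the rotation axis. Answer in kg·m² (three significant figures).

49.7

Solid sphere: I_cm = (2/5)MR² = (2/5)(1.92)(0.243)² = 0.04535 kg·m²; centre at d = 0.243 m, so I = I_cm + Md² gives I = 0.04535 + (1.92)(0.243)² = 0.15872 kg·m².
Thin ring: I_cm = MR² = (2.72)(0.512)² = 0.71303 kg·m²; centre at d = 0.243 + 0.243 + 0.512 = 0.998 m, so I = I_cm + Md² gives I = 0.71303 + (2.72)(0.998)² = 3.4222 kg·m².
Thin rod: I_cm = (1/12)ML² = (1/12)(3.84)(1.02)² = 0.33293 kg·m²; centre at d = 0.243 + 0.243 + 0.512 + 0.512 + 0.51 = 2.02 m, so I = I_cm + Md² gives I = 0.33293 + (3.84)(2.02)² = 16.002 kg·m².
Point mass: I_cm = 0; centre at d = 0.243 + 0.243 + 0.512 + 0.512 + 0.51 + 0.51 = 2.53 m, so I = I_cm + Md² gives I = 0 + (4.7)(2.53)² = 30.084 kg·m².
Total I = 0.15872 + 3.4222 + 16.002 + 30.084 = 49.667 kg·m².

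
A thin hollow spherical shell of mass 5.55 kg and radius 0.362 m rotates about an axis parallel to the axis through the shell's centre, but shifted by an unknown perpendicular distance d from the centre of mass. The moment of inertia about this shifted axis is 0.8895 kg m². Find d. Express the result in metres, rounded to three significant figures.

About the centre-of-mass axis, I_cm = (2/3)MR² = (2/3)(5.55)(0.362)² = 0.48486 kg m².
Parallel axis theorem: I = I_cm + Md², so Md² = 0.8895 − 0.48486 = 0.40464 kg m².
d = √(0.40464 / 5.55) = 0.27001 m.

0.270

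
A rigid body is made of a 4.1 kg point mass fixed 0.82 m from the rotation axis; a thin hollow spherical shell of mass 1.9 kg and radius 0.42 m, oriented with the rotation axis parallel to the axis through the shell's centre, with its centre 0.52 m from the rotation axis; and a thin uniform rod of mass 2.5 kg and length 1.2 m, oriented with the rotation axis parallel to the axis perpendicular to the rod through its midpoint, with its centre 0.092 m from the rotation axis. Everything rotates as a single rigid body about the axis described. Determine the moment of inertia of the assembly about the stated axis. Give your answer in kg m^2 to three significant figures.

Point mass: I_cm = 0; centre at d = 0.82 m, so the parallel axis theorem gives I = 0 + (4.1)(0.82)² = 2.7568 kg m^2.
Spherical shell: I_cm = (2/3)MR² = (2/3)(1.9)(0.42)² = 0.22344 kg m^2; centre at d = 0.52 m, so the parallel axis theorem gives I = 0.22344 + (1.9)(0.52)² = 0.7372 kg m^2.
Thin rod: I_cm = (1/12)ML² = (1/12)(2.5)(1.2)² = 0.3 kg m^2; centre at d = 0.092 m, so the parallel axis theorem gives I = 0.3 + (2.5)(0.092)² = 0.32116 kg m^2.
Total I = 2.7568 + 0.7372 + 0.32116 = 3.8152 kg m^2.

3.82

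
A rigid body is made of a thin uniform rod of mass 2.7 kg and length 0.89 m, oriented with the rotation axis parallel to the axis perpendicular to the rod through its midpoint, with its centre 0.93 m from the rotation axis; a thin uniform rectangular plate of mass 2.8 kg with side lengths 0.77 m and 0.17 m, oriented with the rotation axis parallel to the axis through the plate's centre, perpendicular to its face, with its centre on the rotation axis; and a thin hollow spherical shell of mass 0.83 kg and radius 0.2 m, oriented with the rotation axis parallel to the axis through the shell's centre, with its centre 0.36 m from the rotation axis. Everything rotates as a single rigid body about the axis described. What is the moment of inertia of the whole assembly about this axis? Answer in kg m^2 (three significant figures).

Thin rod: I_cm = (1/12)ML² = (1/12)(2.7)(0.89)² = 0.17822 kg m^2; centre at d = 0.93 m, so I = I_cm + Md² gives I = 0.17822 + (2.7)(0.93)² = 2.5135 kg m^2.
Rectangular plate: I_cm = (1/12)M(a²+b²) = (1/12)(2.8)[(0.77)² + (0.17)²] = 0.14509 kg m^2; axis through the centre, so I = 0.14509 kg m^2.
Spherical shell: I_cm = (2/3)MR² = (2/3)(0.83)(0.2)² = 0.022133 kg m^2; centre at d = 0.36 m, so I = I_cm + Md² gives I = 0.022133 + (0.83)(0.36)² = 0.1297 kg m^2.
Total I = 2.5135 + 0.14509 + 0.1297 = 2.7882 kg m^2.

2.79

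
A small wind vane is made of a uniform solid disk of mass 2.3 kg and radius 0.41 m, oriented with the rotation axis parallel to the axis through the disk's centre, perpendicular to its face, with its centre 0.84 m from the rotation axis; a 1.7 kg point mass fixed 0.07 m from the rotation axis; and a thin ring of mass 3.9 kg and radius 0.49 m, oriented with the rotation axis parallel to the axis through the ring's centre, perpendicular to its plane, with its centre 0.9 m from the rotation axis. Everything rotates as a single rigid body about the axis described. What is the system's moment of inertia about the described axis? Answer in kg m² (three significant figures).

Solid disk: I_cm = (1/2)MR² = (1/2)(2.3)(0.41)² = 0.19331 kg m²; centre at d = 0.84 m, so I = I_cm + Md² gives I = 0.19331 + (2.3)(0.84)² = 1.8162 kg m².
Point mass: I_cm = 0; centre at d = 0.07 m, so I = I_cm + Md² gives I = 0 + (1.7)(0.07)² = 0.00833 kg m².
Thin ring: I_cm = MR² = (3.9)(0.49)² = 0.93639 kg m²; centre at d = 0.9 m, so I = I_cm + Md² gives I = 0.93639 + (3.9)(0.9)² = 4.0954 kg m².
Total I = 1.8162 + 0.00833 + 4.0954 = 5.9199 kg m².

5.92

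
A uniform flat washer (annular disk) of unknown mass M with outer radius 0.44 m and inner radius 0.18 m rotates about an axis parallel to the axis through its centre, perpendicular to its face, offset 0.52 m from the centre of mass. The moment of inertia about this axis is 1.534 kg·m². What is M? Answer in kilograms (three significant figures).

I = I_cm + Md² = (1/2)M(R²+r²) + Md² = M·[0.5·[(0.44)² + (0.18)²] + (0.52)²] = M·0.3834.
So M = 1.534 / 0.3834 = 4.001 kg.

4.00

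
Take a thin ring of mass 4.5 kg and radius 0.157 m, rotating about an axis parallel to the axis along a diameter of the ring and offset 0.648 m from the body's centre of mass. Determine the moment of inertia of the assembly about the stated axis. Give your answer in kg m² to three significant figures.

I_cm = (1/2)MR² = (1/2)(4.5)(0.157)² = 0.05546 kg m²; centre at d = 0.648 m, so I = I_cm + Md² gives I = 0.05546 + (4.5)(0.648)² = 1.945 kg m².

1.95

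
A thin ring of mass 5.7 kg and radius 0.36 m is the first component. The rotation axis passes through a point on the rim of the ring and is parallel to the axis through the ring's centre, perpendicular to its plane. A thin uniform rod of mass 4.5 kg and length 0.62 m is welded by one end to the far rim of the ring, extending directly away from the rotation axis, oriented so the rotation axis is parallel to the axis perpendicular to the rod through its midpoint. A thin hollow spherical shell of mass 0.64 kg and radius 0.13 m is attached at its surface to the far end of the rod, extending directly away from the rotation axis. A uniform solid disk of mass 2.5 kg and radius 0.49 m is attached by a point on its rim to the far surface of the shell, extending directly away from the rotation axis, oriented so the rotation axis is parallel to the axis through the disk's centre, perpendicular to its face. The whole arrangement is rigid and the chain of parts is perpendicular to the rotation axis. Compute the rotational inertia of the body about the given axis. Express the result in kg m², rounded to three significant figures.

19.0

Thin ring: I_cm = MR² = (5.7)(0.36)² = 0.73872 kg m²; centre at d = 0.36 m, so I = I_cm + Md² gives I = 0.73872 + (5.7)(0.36)² = 1.4774 kg m².
Thin rod: I_cm = (1/12)ML² = (1/12)(4.5)(0.62)² = 0.14415 kg m²; centre at d = 0.36 + 0.36 + 0.31 = 1.03 m, so I = I_cm + Md² gives I = 0.14415 + (4.5)(1.03)² = 4.9182 kg m².
Spherical shell: I_cm = (2/3)MR² = (2/3)(0.64)(0.13)² = 0.0072107 kg m²; centre at d = 0.36 + 0.36 + 0.31 + 0.31 + 0.13 = 1.47 m, so I = I_cm + Md² gives I = 0.0072107 + (0.64)(1.47)² = 1.3902 kg m².
Solid disk: I_cm = (1/2)MR² = (1/2)(2.5)(0.49)² = 0.30012 kg m²; centre at d = 0.36 + 0.36 + 0.31 + 0.31 + 0.13 + 0.13 + 0.49 = 2.09 m, so I = I_cm + Md² gives I = 0.30012 + (2.5)(2.09)² = 11.22 kg m².
Total I = 1.4774 + 4.9182 + 1.3902 + 11.22 = 19.006 kg m².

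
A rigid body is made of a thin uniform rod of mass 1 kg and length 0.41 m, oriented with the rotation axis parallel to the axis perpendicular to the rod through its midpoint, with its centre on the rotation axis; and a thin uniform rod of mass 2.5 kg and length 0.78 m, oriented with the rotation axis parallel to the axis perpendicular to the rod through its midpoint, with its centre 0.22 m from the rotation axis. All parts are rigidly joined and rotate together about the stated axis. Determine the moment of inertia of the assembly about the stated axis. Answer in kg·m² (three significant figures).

Thin rod: I_cm = (1/12)ML² = (1/12)(1)(0.41)² = 0.014008 kg·m²; axis through the centre, so I = 0.014008 kg·m².
Thin rod: I_cm = (1/12)ML² = (1/12)(2.5)(0.78)² = 0.12675 kg·m²; centre at d = 0.22 m, so I = I_cm + Md² gives I = 0.12675 + (2.5)(0.22)² = 0.24775 kg·m².
Total I = 0.014008 + 0.24775 = 0.26176 kg·m².

0.262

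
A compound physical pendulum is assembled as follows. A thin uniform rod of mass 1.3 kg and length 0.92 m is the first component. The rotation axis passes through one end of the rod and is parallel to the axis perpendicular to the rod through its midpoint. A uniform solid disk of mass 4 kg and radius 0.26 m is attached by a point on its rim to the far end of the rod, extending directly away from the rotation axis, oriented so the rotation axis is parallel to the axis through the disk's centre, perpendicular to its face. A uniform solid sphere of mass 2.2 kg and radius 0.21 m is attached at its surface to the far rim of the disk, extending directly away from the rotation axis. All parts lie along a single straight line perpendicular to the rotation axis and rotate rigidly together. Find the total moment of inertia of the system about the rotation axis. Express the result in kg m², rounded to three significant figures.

12.1

Thin rod: I_cm = (1/12)ML² = (1/12)(1.3)(0.92)² = 0.091693 kg m²; centre at d = 0.46 m, so the parallel axis theorem gives I = 0.091693 + (1.3)(0.46)² = 0.36677 kg m².
Solid disk: I_cm = (1/2)MR² = (1/2)(4)(0.26)² = 0.1352 kg m²; centre at d = 0.46 + 0.46 + 0.26 = 1.18 m, so the parallel axis theorem gives I = 0.1352 + (4)(1.18)² = 5.7048 kg m².
Solid sphere: I_cm = (2/5)MR² = (2/5)(2.2)(0.21)² = 0.038808 kg m²; centre at d = 0.46 + 0.46 + 0.26 + 0.26 + 0.21 = 1.65 m, so the parallel axis theorem gives I = 0.038808 + (2.2)(1.65)² = 6.0283 kg m².
Total I = 0.36677 + 5.7048 + 6.0283 = 12.1 kg m².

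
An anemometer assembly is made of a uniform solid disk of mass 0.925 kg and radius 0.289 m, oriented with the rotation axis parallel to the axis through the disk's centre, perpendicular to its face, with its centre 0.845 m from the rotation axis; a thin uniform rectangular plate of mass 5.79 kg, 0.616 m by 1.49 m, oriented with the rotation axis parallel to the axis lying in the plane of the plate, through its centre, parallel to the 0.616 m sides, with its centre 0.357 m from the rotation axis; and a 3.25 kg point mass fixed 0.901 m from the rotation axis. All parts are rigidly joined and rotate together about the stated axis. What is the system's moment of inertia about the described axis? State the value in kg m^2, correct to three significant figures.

5.15

Solid disk: I_cm = (1/2)MR² = (1/2)(0.925)(0.289)² = 0.038628 kg m^2; centre at d = 0.845 m, so I = I_cm + Md² gives I = 0.038628 + (0.925)(0.845)² = 0.6991 kg m^2.
Rectangular plate: I_cm = (1/12)Mb² = (1/12)(5.79)(1.49)² = 1.0712 kg m^2; centre at d = 0.357 m, so I = I_cm + Md² gives I = 1.0712 + (5.79)(0.357)² = 1.8091 kg m^2.
Point mass: I_cm = 0; centre at d = 0.901 m, so I = I_cm + Md² gives I = 0 + (3.25)(0.901)² = 2.6384 kg m^2.
Total I = 0.6991 + 1.8091 + 2.6384 = 5.1466 kg m^2.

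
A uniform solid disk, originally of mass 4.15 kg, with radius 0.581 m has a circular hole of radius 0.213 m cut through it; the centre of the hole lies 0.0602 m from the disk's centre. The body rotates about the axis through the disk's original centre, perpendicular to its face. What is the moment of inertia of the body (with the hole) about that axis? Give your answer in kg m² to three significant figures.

Unpierced body about its centre: I₀ = (1/2)MR² = (1/2)(4.15)(0.581)² = 0.70044 kg m².
The removed disk has mass m = M·(r/R)² = (4.15)(0.213/0.581)² = 0.55777 kg (same uniform areal density).
Its moment of inertia about the rotation axis (parallel-axis theorem): I_hole = (1/2)mr² + md² = (1/2)(0.55777)(0.213)² + (0.55777)(0.0602)² = 0.014674 kg m².
Treating the hole as negative mass, I = I₀ − I_hole = 0.70044 − 0.014674 = 0.68576 kg m².

0.686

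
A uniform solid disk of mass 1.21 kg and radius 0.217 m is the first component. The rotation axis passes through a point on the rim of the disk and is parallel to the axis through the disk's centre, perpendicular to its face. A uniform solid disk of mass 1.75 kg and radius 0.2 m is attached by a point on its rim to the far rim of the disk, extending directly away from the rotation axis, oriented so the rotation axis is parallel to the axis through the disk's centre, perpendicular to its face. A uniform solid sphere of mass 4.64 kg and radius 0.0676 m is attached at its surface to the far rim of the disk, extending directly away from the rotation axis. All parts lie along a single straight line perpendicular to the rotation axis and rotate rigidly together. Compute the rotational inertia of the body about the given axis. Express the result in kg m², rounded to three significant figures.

4.60

Solid disk: I_cm = (1/2)MR² = (1/2)(1.21)(0.217)² = 0.028489 kg m²; centre at d = 0.217 m, so I = I_cm + Md² gives I = 0.028489 + (1.21)(0.217)² = 0.085467 kg m².
Solid disk: I_cm = (1/2)MR² = (1/2)(1.75)(0.2)² = 0.035 kg m²; centre at d = 0.217 + 0.217 + 0.2 = 0.634 m, so I = I_cm + Md² gives I = 0.035 + (1.75)(0.634)² = 0.73842 kg m².
Solid sphere: I_cm = (2/5)MR² = (2/5)(4.64)(0.0676)² = 0.0084815 kg m²; centre at d = 0.217 + 0.217 + 0.2 + 0.2 + 0.0676 = 0.9016 m, so I = I_cm + Md² gives I = 0.0084815 + (4.64)(0.9016)² = 3.7803 kg m².
Total I = 0.085467 + 0.73842 + 3.7803 = 4.6041 kg m².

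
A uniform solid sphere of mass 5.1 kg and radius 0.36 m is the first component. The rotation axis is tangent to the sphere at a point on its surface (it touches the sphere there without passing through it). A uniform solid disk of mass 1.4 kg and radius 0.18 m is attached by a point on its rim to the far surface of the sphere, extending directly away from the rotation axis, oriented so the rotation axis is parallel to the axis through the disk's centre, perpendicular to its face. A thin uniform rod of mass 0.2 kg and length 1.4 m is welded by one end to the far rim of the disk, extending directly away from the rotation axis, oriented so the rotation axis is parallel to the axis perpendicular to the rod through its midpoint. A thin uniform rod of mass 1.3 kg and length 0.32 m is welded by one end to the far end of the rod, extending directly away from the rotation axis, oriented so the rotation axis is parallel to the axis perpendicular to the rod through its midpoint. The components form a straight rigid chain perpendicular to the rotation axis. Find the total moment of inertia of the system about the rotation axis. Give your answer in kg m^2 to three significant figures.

11.8

Solid sphere: I_cm = (2/5)MR² = (2/5)(5.1)(0.36)² = 0.26438 kg m^2; centre at d = 0.36 m, so the parallel axis theorem gives I = 0.26438 + (5.1)(0.36)² = 0.92534 kg m^2.
Solid disk: I_cm = (1/2)MR² = (1/2)(1.4)(0.18)² = 0.02268 kg m^2; centre at d = 0.36 + 0.36 + 0.18 = 0.9 m, so the parallel axis theorem gives I = 0.02268 + (1.4)(0.9)² = 1.1567 kg m^2.
Thin rod: I_cm = (1/12)ML² = (1/12)(0.2)(1.4)² = 0.032667 kg m^2; centre at d = 0.36 + 0.36 + 0.18 + 0.18 + 0.7 = 1.78 m, so the parallel axis theorem gives I = 0.032667 + (0.2)(1.78)² = 0.66635 kg m^2.
Thin rod: I_cm = (1/12)ML² = (1/12)(1.3)(0.32)² = 0.011093 kg m^2; centre at d = 0.36 + 0.36 + 0.18 + 0.18 + 0.7 + 0.7 + 0.16 = 2.64 m, so the parallel axis theorem gives I = 0.011093 + (1.3)(2.64)² = 9.0716 kg m^2.
Total I = 0.92534 + 1.1567 + 0.66635 + 9.0716 = 11.82 kg m^2.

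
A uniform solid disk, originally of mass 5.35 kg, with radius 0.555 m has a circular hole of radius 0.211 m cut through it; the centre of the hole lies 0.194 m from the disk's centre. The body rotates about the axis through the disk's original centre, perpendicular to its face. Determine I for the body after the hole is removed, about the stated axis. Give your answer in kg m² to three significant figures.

Unpierced body about its centre: I₀ = (1/2)MR² = (1/2)(5.35)(0.555)² = 0.82397 kg m².
The removed disk has mass m = M·(r/R)² = (5.35)(0.211/0.555)² = 0.77327 kg (same uniform areal density).
Its moment of inertia about the rotation axis (parallel-axis theorem): I_hole = (1/2)mr² + md² = (1/2)(0.77327)(0.211)² + (0.77327)(0.194)² = 0.046316 kg m².
Treating the hole as negative mass, I = I₀ − I_hole = 0.82397 − 0.046316 = 0.77765 kg m².

0.778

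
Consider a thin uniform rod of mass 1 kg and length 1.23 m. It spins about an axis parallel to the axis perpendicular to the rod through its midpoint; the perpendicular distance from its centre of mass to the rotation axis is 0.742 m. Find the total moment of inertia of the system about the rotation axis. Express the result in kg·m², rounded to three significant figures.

0.677

I_cm = (1/12)ML² = (1/12)(1)(1.23)² = 0.12607 kg·m²; centre at d = 0.742 m, so the parallel axis theorem gives I = 0.12607 + (1)(0.742)² = 0.67664 kg·m².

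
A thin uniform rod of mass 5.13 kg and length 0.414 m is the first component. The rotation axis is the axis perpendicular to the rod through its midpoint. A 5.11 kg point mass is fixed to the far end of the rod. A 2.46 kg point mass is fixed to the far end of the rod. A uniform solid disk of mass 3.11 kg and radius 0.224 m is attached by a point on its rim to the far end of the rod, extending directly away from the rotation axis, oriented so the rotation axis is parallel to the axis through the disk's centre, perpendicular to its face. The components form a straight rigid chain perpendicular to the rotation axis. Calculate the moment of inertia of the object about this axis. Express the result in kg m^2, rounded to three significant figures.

1.05

Thin rod: I_cm = (1/12)ML² = (1/12)(5.13)(0.414)² = 0.073272 kg m^2; axis through the centre, so I = 0.073272 kg m^2.
Point mass: I_cm = 0; centre at d = 0.207 m, so I = I_cm + Md² gives I = 0 + (5.11)(0.207)² = 0.21896 kg m^2.
Point mass: I_cm = 0; centre at d = 0.207 m, so I = I_cm + Md² gives I = 0 + (2.46)(0.207)² = 0.10541 kg m^2.
Solid disk: I_cm = (1/2)MR² = (1/2)(3.11)(0.224)² = 0.078024 kg m^2; centre at d = 0.207 + 0.224 = 0.431 m, so I = I_cm + Md² gives I = 0.078024 + (3.11)(0.431)² = 0.65574 kg m^2.
Total I = 0.073272 + 0.21896 + 0.10541 + 0.65574 = 1.0534 kg m^2.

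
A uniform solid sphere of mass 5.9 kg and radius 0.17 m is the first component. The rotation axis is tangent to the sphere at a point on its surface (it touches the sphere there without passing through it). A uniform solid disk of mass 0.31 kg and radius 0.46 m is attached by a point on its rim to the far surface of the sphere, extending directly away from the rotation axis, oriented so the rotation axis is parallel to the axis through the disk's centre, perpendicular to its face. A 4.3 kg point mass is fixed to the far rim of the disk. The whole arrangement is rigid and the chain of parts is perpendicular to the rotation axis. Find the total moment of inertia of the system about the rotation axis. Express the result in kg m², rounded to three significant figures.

Solid sphere: I_cm = (2/5)MR² = (2/5)(5.9)(0.17)² = 0.068204 kg m²; centre at d = 0.17 m, so the parallel axis theorem gives I = 0.068204 + (5.9)(0.17)² = 0.23871 kg m².
Solid disk: I_cm = (1/2)MR² = (1/2)(0.31)(0.46)² = 0.032798 kg m²; centre at d = 0.17 + 0.17 + 0.46 = 0.8 m, so the parallel axis theorem gives I = 0.032798 + (0.31)(0.8)² = 0.2312 kg m².
Point mass: I_cm = 0; centre at d = 0.17 + 0.17 + 0.46 + 0.46 = 1.26 m, so the parallel axis theorem gives I = 0 + (4.3)(1.26)² = 6.8267 kg m².
Total I = 0.23871 + 0.2312 + 6.8267 = 7.2966 kg m².

7.30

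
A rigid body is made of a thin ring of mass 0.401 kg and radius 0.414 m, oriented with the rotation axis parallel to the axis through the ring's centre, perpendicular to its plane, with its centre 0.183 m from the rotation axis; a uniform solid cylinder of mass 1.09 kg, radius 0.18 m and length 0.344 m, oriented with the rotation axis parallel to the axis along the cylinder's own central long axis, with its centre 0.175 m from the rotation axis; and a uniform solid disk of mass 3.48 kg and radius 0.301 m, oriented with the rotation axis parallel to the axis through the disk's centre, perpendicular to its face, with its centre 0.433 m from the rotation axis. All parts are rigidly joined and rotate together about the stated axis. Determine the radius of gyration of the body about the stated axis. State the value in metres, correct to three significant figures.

Thin ring: I_cm = MR² = (0.401)(0.414)² = 0.06873 kg m^2; centre at d = 0.183 m, so the parallel axis theorem gives I = 0.06873 + (0.401)(0.183)² = 0.082159 kg m^2.
Solid cylinder: I_cm = (1/2)MR² = (1/2)(1.09)(0.18)² = 0.017658 kg m^2; centre at d = 0.175 m, so the parallel axis theorem gives I = 0.017658 + (1.09)(0.175)² = 0.051039 kg m^2.
Solid disk: I_cm = (1/2)MR² = (1/2)(3.48)(0.301)² = 0.15765 kg m^2; centre at d = 0.433 m, so the parallel axis theorem gives I = 0.15765 + (3.48)(0.433)² = 0.81011 kg m^2.
Total I = 0.94331 kg m^2; total mass M = 4.971 kg.
k = √(I/M) = √(0.94331/4.971) = 0.43562 m.

0.436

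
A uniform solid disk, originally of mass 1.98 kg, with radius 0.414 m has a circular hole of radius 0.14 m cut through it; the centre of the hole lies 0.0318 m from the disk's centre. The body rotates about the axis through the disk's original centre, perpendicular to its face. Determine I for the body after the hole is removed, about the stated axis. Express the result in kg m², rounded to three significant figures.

0.167

Unpierced body about its centre: I₀ = (1/2)MR² = (1/2)(1.98)(0.414)² = 0.16968 kg m².
The removed disk has mass m = M·(r/R)² = (1.98)(0.14/0.414)² = 0.22642 kg (same uniform areal density).
Its moment of inertia about the rotation axis (parallel-axis theorem): I_hole = (1/2)mr² + md² = (1/2)(0.22642)(0.14)² + (0.22642)(0.0318)² = 0.0024479 kg m².
Treating the hole as negative mass, I = I₀ − I_hole = 0.16968 − 0.0024479 = 0.16723 kg m².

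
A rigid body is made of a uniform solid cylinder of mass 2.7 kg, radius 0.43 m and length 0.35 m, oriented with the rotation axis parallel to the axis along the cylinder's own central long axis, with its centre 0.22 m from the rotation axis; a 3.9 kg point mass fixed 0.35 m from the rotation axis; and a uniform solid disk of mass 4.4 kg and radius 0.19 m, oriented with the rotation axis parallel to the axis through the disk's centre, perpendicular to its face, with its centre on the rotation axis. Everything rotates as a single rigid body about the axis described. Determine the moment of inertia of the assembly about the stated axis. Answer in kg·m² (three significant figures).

Solid cylinder: I_cm = (1/2)MR² = (1/2)(2.7)(0.43)² = 0.24962 kg·m²; centre at d = 0.22 m, so I = I_cm + Md² gives I = 0.24962 + (2.7)(0.22)² = 0.3803 kg·m².
Point mass: I_cm = 0; centre at d = 0.35 m, so I = I_cm + Md² gives I = 0 + (3.9)(0.35)² = 0.47775 kg·m².
Solid disk: I_cm = (1/2)MR² = (1/2)(4.4)(0.19)² = 0.07942 kg·m²; axis through the centre, so I = 0.07942 kg·m².
Total I = 0.3803 + 0.47775 + 0.07942 = 0.93746 kg·m².

0.937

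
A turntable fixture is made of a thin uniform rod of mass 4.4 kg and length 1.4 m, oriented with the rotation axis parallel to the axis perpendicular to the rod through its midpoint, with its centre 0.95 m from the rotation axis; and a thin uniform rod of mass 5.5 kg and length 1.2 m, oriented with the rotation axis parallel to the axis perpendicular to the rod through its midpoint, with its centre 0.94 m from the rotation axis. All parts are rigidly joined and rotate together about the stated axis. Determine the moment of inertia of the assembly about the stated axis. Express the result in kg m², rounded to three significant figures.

Thin rod: I_cm = (1/12)ML² = (1/12)(4.4)(1.4)² = 0.71867 kg m²; centre at d = 0.95 m, so I = I_cm + Md² gives I = 0.71867 + (4.4)(0.95)² = 4.6897 kg m².
Thin rod: I_cm = (1/12)ML² = (1/12)(5.5)(1.2)² = 0.66 kg m²; centre at d = 0.94 m, so I = I_cm + Md² gives I = 0.66 + (5.5)(0.94)² = 5.5198 kg m².
Total I = 4.6897 + 5.5198 = 10.209 kg m².

10.2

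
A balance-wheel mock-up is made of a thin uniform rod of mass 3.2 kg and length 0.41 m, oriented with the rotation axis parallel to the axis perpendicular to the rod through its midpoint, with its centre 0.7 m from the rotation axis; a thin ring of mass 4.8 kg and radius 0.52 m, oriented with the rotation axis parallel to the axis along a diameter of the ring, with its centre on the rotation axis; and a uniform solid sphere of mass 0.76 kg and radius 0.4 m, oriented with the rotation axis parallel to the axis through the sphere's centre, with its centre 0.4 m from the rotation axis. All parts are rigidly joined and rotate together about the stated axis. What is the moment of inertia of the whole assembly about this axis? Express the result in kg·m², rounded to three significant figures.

2.43

Thin rod: I_cm = (1/12)ML² = (1/12)(3.2)(0.41)² = 0.044827 kg·m²; centre at d = 0.7 m, so the parallel axis theorem gives I = 0.044827 + (3.2)(0.7)² = 1.6128 kg·m².
Thin ring: I_cm = (1/2)MR² = (1/2)(4.8)(0.52)² = 0.64896 kg·m²; axis through the centre, so I = 0.64896 kg·m².
Solid sphere: I_cm = (2/5)MR² = (2/5)(0.76)(0.4)² = 0.04864 kg·m²; centre at d = 0.4 m, so the parallel axis theorem gives I = 0.04864 + (0.76)(0.4)² = 0.17024 kg·m².
Total I = 1.6128 + 0.64896 + 0.17024 = 2.432 kg·m².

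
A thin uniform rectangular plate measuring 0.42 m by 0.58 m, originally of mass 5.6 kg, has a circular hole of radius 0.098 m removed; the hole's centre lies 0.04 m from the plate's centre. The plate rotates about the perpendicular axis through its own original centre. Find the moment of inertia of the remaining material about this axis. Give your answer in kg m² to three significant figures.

0.235

Unpierced body about its centre: I₀ = (1/12)M(a²+b²) = (1/12)(5.6)[(0.42)² + (0.58)²] = 0.23931 kg m².
The removed disk has mass m = M·πr²/(ab) = (5.6)·π(0.098)²/(0.42·0.58) = 0.69361 kg (same uniform areal density).
Its moment of inertia about the rotation axis (parallel-axis theorem): I_hole = (1/2)mr² + md² = (1/2)(0.69361)(0.098)² + (0.69361)(0.04)² = 0.0044405 kg m².
Treating the hole as negative mass, I = I₀ − I_hole = 0.23931 − 0.0044405 = 0.23487 kg m².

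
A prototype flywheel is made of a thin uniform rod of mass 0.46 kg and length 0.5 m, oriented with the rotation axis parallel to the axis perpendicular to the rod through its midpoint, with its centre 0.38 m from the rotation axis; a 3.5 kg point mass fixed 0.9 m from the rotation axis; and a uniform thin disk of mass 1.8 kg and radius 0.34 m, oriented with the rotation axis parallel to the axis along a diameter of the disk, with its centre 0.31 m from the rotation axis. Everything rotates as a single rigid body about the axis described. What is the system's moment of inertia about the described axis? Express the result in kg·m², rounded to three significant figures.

Thin rod: I_cm = (1/12)ML² = (1/12)(0.46)(0.5)² = 0.0095833 kg·m²; centre at d = 0.38 m, so I = I_cm + Md² gives I = 0.0095833 + (0.46)(0.38)² = 0.076007 kg·m².
Point mass: I_cm = 0; centre at d = 0.9 m, so I = I_cm + Md² gives I = 0 + (3.5)(0.9)² = 2.835 kg·m².
Thin disk: I_cm = (1/4)MR² = (1/4)(1.8)(0.34)² = 0.05202 kg·m²; centre at d = 0.31 m, so I = I_cm + Md² gives I = 0.05202 + (1.8)(0.31)² = 0.225 kg·m².
Total I = 0.076007 + 2.835 + 0.225 = 3.136 kg·m².

3.14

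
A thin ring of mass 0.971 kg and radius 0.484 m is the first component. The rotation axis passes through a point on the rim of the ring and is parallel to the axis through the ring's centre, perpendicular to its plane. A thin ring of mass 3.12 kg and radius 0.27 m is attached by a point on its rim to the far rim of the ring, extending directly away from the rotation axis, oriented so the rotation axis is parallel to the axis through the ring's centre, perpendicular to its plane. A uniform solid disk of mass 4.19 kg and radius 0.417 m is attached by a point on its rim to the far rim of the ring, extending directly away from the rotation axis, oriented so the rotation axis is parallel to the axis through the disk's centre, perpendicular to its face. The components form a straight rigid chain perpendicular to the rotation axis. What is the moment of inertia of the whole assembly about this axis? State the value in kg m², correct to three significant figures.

Thin ring: I_cm = MR² = (0.971)(0.484)² = 0.22746 kg m²; centre at d = 0.484 m, so I = I_cm + Md² gives I = 0.22746 + (0.971)(0.484)² = 0.45493 kg m².
Thin ring: I_cm = MR² = (3.12)(0.27)² = 0.22745 kg m²; centre at d = 0.484 + 0.484 + 0.27 = 1.238 m, so I = I_cm + Md² gives I = 0.22745 + (3.12)(1.238)² = 5.0093 kg m².
Solid disk: I_cm = (1/2)MR² = (1/2)(4.19)(0.417)² = 0.3643 kg m²; centre at d = 0.484 + 0.484 + 0.27 + 0.27 + 0.417 = 1.925 m, so I = I_cm + Md² gives I = 0.3643 + (4.19)(1.925)² = 15.891 kg m².
Total I = 0.45493 + 5.0093 + 15.891 = 21.355 kg m².

21.4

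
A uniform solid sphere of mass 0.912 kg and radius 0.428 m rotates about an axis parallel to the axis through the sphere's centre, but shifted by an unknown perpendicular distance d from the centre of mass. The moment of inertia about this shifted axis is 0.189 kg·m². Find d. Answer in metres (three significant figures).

About the centre-of-mass axis, I_cm = (2/5)MR² = (2/5)(0.912)(0.428)² = 0.066826 kg·m².
Parallel axis theorem: I = I_cm + Md², so Md² = 0.189 − 0.066826 = 0.12217 kg·m².
d = √(0.12217 / 0.912) = 0.36601 m.

0.366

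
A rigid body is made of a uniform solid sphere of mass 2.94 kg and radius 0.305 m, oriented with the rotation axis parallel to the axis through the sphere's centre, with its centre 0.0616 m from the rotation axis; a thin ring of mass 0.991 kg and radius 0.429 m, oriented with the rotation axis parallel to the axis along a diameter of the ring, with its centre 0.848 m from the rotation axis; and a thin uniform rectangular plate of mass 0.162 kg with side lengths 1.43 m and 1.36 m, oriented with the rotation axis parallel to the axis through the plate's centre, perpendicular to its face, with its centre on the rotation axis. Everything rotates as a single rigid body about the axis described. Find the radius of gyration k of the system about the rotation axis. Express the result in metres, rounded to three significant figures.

Solid sphere: I_cm = (2/5)MR² = (2/5)(2.94)(0.305)² = 0.1094 kg m²; centre at d = 0.0616 m, so I = I_cm + Md² gives I = 0.1094 + (2.94)(0.0616)² = 0.12055 kg m².
Thin ring: I_cm = (1/2)MR² = (1/2)(0.991)(0.429)² = 0.091192 kg m²; centre at d = 0.848 m, so I = I_cm + Md² gives I = 0.091192 + (0.991)(0.848)² = 0.80382 kg m².
Rectangular plate: I_cm = (1/12)M(a²+b²) = (1/12)(0.162)[(1.43)² + (1.36)²] = 0.052576 kg m²; axis through the centre, so I = 0.052576 kg m².
Total I = 0.97695 kg m²; total mass M = 4.093 kg.
k = √(I/M) = √(0.97695/4.093) = 0.48856 m.

0.489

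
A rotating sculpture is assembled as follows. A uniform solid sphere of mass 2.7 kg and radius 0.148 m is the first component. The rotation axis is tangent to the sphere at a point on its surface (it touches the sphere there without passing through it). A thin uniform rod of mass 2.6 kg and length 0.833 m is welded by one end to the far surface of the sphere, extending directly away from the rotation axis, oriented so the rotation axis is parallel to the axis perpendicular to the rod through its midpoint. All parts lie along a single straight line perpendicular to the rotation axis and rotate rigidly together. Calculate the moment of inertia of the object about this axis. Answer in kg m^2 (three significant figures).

1.55

Solid sphere: I_cm = (2/5)MR² = (2/5)(2.7)(0.148)² = 0.023656 kg m^2; centre at d = 0.148 m, so the parallel axis theorem gives I = 0.023656 + (2.7)(0.148)² = 0.082797 kg m^2.
Thin rod: I_cm = (1/12)ML² = (1/12)(2.6)(0.833)² = 0.15034 kg m^2; centre at d = 0.148 + 0.148 + 0.4165 = 0.7125 m, so the parallel axis theorem gives I = 0.15034 + (2.6)(0.7125)² = 1.4702 kg m^2.
Total I = 0.082797 + 1.4702 = 1.553 kg m^2.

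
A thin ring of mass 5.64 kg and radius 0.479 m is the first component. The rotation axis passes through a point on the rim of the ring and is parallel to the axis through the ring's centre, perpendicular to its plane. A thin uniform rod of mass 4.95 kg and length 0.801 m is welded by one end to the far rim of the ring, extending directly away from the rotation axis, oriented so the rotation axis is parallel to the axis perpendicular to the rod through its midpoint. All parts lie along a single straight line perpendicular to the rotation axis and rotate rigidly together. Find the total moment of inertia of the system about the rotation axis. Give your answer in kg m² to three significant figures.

12.0

Thin ring: I_cm = MR² = (5.64)(0.479)² = 1.294 kg m²; centre at d = 0.479 m, so I = I_cm + Md² gives I = 1.294 + (5.64)(0.479)² = 2.5881 kg m².
Thin rod: I_cm = (1/12)ML² = (1/12)(4.95)(0.801)² = 0.26466 kg m²; centre at d = 0.479 + 0.479 + 0.4005 = 1.3585 m, so I = I_cm + Md² gives I = 0.26466 + (4.95)(1.3585)² = 9.4 kg m².
Total I = 2.5881 + 9.4 = 11.988 kg m².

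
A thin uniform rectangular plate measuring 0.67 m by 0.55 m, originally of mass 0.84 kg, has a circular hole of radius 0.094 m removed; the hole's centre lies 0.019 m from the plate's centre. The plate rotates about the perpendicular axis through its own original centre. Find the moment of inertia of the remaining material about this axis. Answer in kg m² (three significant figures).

Unpierced body about its centre: I₀ = (1/12)M(a²+b²) = (1/12)(0.84)[(0.67)² + (0.55)²] = 0.052598 kg m².
The removed disk has mass m = M·πr²/(ab) = (0.84)·π(0.094)²/(0.67·0.55) = 0.063277 kg (same uniform areal density).
Its moment of inertia about the rotation axis (parallel-axis theorem): I_hole = (1/2)mr² + md² = (1/2)(0.063277)(0.094)² + (0.063277)(0.019)² = 0.0003024 kg m².
Treating the hole as negative mass, I = I₀ − I_hole = 0.052598 − 0.0003024 = 0.052296 kg m².

0.0523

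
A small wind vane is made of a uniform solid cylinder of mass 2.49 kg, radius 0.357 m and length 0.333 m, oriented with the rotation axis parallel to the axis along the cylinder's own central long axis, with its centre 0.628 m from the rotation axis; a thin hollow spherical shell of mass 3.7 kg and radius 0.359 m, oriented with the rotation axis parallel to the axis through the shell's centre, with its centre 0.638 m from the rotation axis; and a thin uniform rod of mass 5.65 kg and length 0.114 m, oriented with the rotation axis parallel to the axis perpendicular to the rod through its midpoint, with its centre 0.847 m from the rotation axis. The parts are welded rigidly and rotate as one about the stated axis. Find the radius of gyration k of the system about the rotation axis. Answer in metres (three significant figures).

Solid cylinder: I_cm = (1/2)MR² = (1/2)(2.49)(0.357)² = 0.15867 kg m²; centre at d = 0.628 m, so the parallel axis theorem gives I = 0.15867 + (2.49)(0.628)² = 1.1407 kg m².
Spherical shell: I_cm = (2/3)MR² = (2/3)(3.7)(0.359)² = 0.31791 kg m²; centre at d = 0.638 m, so the parallel axis theorem gives I = 0.31791 + (3.7)(0.638)² = 1.824 kg m².
Thin rod: I_cm = (1/12)ML² = (1/12)(5.65)(0.114)² = 0.006119 kg m²; centre at d = 0.847 m, so the parallel axis theorem gives I = 0.006119 + (5.65)(0.847)² = 4.0595 kg m².
Total I = 7.0241 kg m²; total mass M = 11.84 kg.
k = √(I/M) = √(7.0241/11.84) = 0.77023 m.

0.770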